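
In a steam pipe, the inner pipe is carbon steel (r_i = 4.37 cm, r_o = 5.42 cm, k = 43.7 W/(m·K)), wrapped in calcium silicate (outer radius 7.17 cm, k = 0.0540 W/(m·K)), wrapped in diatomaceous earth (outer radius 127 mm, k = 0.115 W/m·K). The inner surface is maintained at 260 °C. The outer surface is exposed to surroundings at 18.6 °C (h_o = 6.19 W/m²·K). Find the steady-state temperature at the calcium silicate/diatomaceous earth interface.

T = 150 °C

Resistance network (inner→outer):
  R'_carbon steel = ln(0.0542/0.0437)/(2πk) = 0.2153/(2π·43.7) = 7.842×10^-4 m·K/W
  R'_calcium silicate = ln(0.0717/0.0542)/(2πk) = 0.2798/(2π·0.0540) = 0.8247 m·K/W
  R'_diatomaceous earth = ln(0.127/0.0717)/(2πk) = 0.5717/(2π·0.115) = 0.7912 m·K/W
  R'_conv,out = 1/(2πr h) = 1/(2π·0.127·6.19) = 0.2025 m·K/W
ΣR = 7.842×10^-4 + 0.8247 + 0.7912 + 0.2025 = 1.819 m·K/W
Q' = ΔT/ΣR = (260 °C − 18.6 °C)/1.819 = 132.7 W/m
From the inner boundary to the calcium silicate/diatomaceous earth interface, ΣR_partial = 0.8255 m·K/W.
T_interface = T_in − Q'·ΣR_partial = 260 °C − (132.7)(0.8255) = 150 °C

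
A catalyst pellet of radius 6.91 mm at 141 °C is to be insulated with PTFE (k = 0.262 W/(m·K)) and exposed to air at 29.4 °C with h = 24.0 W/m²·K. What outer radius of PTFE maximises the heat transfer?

r_cr = 2.18 cm

For a sphere, r_cr = 2k_ins/h = 2·0.262/24.0 = 0.0218 m = 2.18 cm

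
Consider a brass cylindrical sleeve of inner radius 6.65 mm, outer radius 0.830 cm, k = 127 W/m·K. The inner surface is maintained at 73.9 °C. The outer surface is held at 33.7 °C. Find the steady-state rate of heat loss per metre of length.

Q' = 2πk·ΔT/ln(r₂/r₁) = 2π × 127 × 40.2 / ln(0.00830/0.00665) = 1.45×10^5 W/m

Q' = 145 kW/m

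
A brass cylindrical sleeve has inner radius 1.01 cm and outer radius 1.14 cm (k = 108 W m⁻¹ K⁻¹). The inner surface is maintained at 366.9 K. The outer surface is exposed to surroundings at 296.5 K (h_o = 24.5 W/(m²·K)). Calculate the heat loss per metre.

Q' = 124 W/m

Series thermal resistances, inner to outer:
  R'_brass = ln(0.0114/0.0101)/(2πk) = 0.1211/(2π·108) = 1.784×10^-4 m·K/W
  R'_conv,out = 1/(2πr h) = 1/(2π·0.0114·24.5) = 0.5698 m·K/W
ΣR = 1.784×10^-4 + 0.5698 = 0.5700 m·K/W
Q' = ΔT/ΣR = (366.9 K − 296.5 K)/0.5700 = 124 W/m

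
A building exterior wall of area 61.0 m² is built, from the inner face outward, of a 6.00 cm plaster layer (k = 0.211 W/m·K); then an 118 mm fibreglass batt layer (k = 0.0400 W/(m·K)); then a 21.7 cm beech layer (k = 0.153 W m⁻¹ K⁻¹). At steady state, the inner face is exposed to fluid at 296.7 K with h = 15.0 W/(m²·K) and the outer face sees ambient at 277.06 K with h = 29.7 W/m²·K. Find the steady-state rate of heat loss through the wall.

Q = 252 W

Resistance network (inner→outer):
  R_conv,in = 1/(hA) = 1/(15.0·61.0) = 0.001093 K/W
  R_plaster = L/(kA) = 0.0600/(0.211·61.0) = 0.004662 K/W
  R_fibreglass batt = L/(kA) = 0.118/(0.0400·61.0) = 0.04836 K/W
  R_beech = L/(kA) = 0.217/(0.153·61.0) = 0.02325 K/W
  R_conv,out = 1/(hA) = 1/(29.7·61.0) = 5.520×10^-4 K/W
ΣR = 0.001093 + 0.004662 + 0.04836 + 0.02325 + 5.520×10^-4 = 0.07792 K/W
Q = ΔT/ΣR = (296.7 K − 277.06 K)/0.07792 = 252 W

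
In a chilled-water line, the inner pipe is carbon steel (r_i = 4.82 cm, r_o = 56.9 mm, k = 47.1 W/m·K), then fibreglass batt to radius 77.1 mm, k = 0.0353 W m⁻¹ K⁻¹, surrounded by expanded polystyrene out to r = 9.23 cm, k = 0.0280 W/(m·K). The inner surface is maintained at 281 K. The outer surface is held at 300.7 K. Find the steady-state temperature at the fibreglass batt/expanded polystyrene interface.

Resistance network (inner→outer):
  R'_carbon steel = ln(0.0569/0.0482)/(2πk) = 0.1659/(2π·47.1) = 5.607×10^-4 m·K/W
  R'_fibreglass batt = ln(0.0771/0.0569)/(2πk) = 0.3038/(2π·0.0353) = 1.370 m·K/W
  R'_expanded polystyrene = ln(0.0923/0.0771)/(2πk) = 0.1799/(2π·0.0280) = 1.023 m·K/W
ΣR = 5.607×10^-4 + 1.370 + 1.023 = 2.394 m·K/W
Q' = ΔT/ΣR = (281 K − 300.7 K)/2.394 = -8.229 W/m
From the inner boundary to the fibreglass batt/expanded polystyrene interface, ΣR_partial = 1.371 m·K/W.
T_interface = T_in − Q'·ΣR_partial = 281 K − (-8.229)(1.371) = 292.3 K

T = 292.3 K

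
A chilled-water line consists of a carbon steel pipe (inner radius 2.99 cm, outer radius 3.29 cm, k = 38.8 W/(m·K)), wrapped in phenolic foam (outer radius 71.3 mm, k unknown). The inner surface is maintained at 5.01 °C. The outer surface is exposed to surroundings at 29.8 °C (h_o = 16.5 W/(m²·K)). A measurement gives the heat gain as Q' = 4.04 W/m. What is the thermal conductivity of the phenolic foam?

ΣR = ΔT/Q' = |5.01 − 29.8|/4.04 = 6.136 m·K/W
Known resistances:
  R'_carbon steel = ln(0.0329/0.0299)/(2πk) = 0.09561/(2π·38.8) = 3.922×10^-4 m·K/W
  R'_conv,out = 1/(2πr h) = 1/(2π·0.0713·16.5) = 0.1353 m·K/W
R_phenolic foam = ΣR − ΣR_known = 6.136 − 0.1357 = 6.000 m·K/W
ln(r₂/r₁)/(2πk) = 6.000 ⇒ k = 0.7734/(2π·6.000) = 0.0205 W/m·K

k = 0.0205 W/m·K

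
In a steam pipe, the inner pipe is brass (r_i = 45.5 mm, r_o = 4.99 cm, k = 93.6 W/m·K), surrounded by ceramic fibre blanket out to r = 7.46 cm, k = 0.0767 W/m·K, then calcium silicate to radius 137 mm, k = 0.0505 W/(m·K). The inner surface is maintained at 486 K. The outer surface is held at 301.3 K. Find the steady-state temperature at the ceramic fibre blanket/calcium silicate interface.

T = 430 K

Series thermal resistances, inner to outer:
  R'_brass = ln(0.0499/0.0455)/(2πk) = 0.09231/(2π·93.6) = 1.570×10^-4 m·K/W
  R'_ceramic fibre blanket = ln(0.0746/0.0499)/(2πk) = 0.4021/(2π·0.0767) = 0.8344 m·K/W
  R'_calcium silicate = ln(0.137/0.0746)/(2πk) = 0.6078/(2π·0.0505) = 1.916 m·K/W
ΣR = 1.570×10^-4 + 0.8344 + 1.916 = 2.751 m·K/W
Q' = ΔT/ΣR = (486 K − 301.3 K)/2.751 = 67.14 W/m
From the inner boundary to the ceramic fibre blanket/calcium silicate interface, ΣR_partial = 0.8346 m·K/W.
T_interface = T_in − Q'·ΣR_partial = 486 K − (67.14)(0.8346) = 430 K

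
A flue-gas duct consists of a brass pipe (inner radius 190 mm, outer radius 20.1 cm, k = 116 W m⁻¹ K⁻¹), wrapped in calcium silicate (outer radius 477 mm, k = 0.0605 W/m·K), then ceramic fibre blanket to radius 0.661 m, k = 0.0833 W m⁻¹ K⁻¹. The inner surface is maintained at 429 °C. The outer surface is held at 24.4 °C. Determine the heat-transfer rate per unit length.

Q' = 140 W/m

Treat each layer as a resistance in series:
  R'_brass = ln(0.201/0.190)/(2πk) = 0.05628/(2π·116) = 7.722×10^-5 m·K/W
  R'_calcium silicate = ln(0.477/0.201)/(2πk) = 0.8642/(2π·0.0605) = 2.273 m·K/W
  R'_ceramic fibre blanket = ln(0.661/0.477)/(2πk) = 0.3262/(2π·0.0833) = 0.6233 m·K/W
ΣR = 7.722×10^-5 + 2.273 + 0.6233 = 2.896 m·K/W
Q' = ΔT/ΣR = (429 °C − 24.4 °C)/2.896 = 140 W/m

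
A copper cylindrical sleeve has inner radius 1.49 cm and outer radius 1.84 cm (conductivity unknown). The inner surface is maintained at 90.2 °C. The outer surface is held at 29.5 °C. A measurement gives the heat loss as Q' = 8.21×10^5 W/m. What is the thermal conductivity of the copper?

k = 454 W/m·K

ΣR = ΔT/Q' = |90.2 − 29.5|/8.21×10^5 = 7.393×10^-5 m·K/W
ln(r₂/r₁)/(2πk) = 7.393×10^-5 ⇒ k = 0.2110/(2π·7.393×10^-5) = 454 W/m·K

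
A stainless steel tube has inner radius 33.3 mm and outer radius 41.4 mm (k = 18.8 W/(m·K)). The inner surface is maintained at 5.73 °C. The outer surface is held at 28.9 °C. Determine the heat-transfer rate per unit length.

Q' = 12.6 kW/m

Q' = 2πk·ΔT/ln(r₂/r₁) = 2π × 18.8 × 23.17 / ln(0.0414/0.0333) = 12600 W/m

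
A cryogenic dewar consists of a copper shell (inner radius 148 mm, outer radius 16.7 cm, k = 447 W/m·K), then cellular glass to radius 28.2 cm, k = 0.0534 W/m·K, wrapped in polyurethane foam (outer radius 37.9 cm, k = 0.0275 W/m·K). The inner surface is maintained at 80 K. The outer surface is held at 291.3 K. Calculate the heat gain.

Q = 33.7 W

Series thermal resistances, inner to outer:
  R_copper = (1/0.148 − 1/0.167)/(4πk) = 0.7687/(4π·447) = 1.369×10^-4 K/W
  R_cellular glass = (1/0.167 − 1/0.282)/(4πk) = 2.442/(4π·0.0534) = 3.639 K/W
  R_polyurethane foam = (1/0.282 − 1/0.379)/(4πk) = 0.9076/(4π·0.0275) = 2.626 K/W
ΣR = 1.369×10^-4 + 3.639 + 2.626 = 6.265 K/W
Q = ΔT/ΣR = (80 K − 291.3 K)/6.265 = -33.7 W
(Negative Q ⇒ heat flows inward; heat gain = 33.7 W.)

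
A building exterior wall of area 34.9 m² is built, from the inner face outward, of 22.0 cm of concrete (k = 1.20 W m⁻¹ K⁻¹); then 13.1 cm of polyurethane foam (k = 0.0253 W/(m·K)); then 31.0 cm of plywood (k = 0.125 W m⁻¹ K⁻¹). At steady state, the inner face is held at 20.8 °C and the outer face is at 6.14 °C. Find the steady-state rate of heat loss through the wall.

Resistance network (inner→outer):
  R_concrete = L/(kA) = 0.220/(1.20·34.9) = 0.005253 K/W
  R_polyurethane foam = L/(kA) = 0.131/(0.0253·34.9) = 0.1484 K/W
  R_plywood = L/(kA) = 0.310/(0.125·34.9) = 0.07106 K/W
ΣR = 0.005253 + 0.1484 + 0.07106 = 0.2247 K/W
Q = ΔT/ΣR = (20.8 °C − 6.14 °C)/0.2247 = 65.2 W

Q = 65.2 W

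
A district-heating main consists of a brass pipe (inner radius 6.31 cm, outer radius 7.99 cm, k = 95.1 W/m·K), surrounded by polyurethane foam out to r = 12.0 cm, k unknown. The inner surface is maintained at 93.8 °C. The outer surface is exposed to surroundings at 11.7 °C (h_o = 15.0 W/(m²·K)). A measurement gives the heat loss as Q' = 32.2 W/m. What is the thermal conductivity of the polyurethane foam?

k = 0.0263 W/m·K

ΣR = ΔT/Q' = |93.8 − 11.7|/32.2 = 2.550 m·K/W
Known resistances:
  R'_brass = ln(0.0799/0.0631)/(2πk) = 0.2361/(2π·95.1) = 3.951×10^-4 m·K/W
  R'_conv,out = 1/(2πr h) = 1/(2π·0.120·15.0) = 0.08842 m·K/W
R_polyurethane foam = ΣR − ΣR_known = 2.550 − 0.08882 = 2.461 m·K/W
ln(r₂/r₁)/(2πk) = 2.461 ⇒ k = 0.4067/(2π·2.461) = 0.0263 W/m·K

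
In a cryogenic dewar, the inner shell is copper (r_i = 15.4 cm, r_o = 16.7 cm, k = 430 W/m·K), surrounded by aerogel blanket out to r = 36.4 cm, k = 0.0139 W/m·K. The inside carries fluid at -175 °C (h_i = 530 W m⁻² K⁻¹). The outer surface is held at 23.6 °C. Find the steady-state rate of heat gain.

Treat each layer as a resistance in series:
  R_conv,in = 1/(4πr²h) = 1/(4π·0.154²·530) = 0.006331 K/W
  R_copper = (1/0.154 − 1/0.167)/(4πk) = 0.5055/(4π·430) = 9.355×10^-5 K/W
  R_aerogel blanket = (1/0.167 − 1/0.364)/(4πk) = 3.241/(4π·0.0139) = 18.55 K/W
ΣR = 0.006331 + 9.355×10^-5 + 18.55 = 18.56 K/W
Q = ΔT/ΣR = (-175 °C − 23.6 °C)/18.56 = -10.7 W
(Negative Q ⇒ heat flows inward; heat gain = 10.7 W.)

Q = 10.7 W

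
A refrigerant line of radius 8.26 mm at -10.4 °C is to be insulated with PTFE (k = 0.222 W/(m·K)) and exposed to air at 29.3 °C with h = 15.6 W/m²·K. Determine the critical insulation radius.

r_cr = 1.42 cm

For a cylinder, r_cr = k_ins/h = 0.222/15.6 = 0.0142 m = 1.42 cm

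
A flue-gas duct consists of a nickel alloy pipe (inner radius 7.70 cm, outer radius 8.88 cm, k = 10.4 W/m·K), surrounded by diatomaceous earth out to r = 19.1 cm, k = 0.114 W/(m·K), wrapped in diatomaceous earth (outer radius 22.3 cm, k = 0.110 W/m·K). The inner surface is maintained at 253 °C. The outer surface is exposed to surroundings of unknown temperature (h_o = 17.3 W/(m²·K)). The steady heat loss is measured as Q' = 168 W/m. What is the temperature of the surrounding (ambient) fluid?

T_out = 28.4 °C

Series resistances:
  R'_nickel alloy = ln(0.0888/0.0770)/(2πk) = 0.1426/(2π·10.4) = 0.002182 m·K/W
  R'_diatomaceous earth = ln(0.191/0.0888)/(2πk) = 0.7659/(2π·0.114) = 1.069 m·K/W
  R'_diatomaceous earth = ln(0.223/0.191)/(2πk) = 0.1549/(2π·0.110) = 0.2241 m·K/W
  R'_conv,out = 1/(2πr h) = 1/(2π·0.223·17.3) = 0.04125 m·K/W
ΣR = 1.337 m·K/W
ΔT = Q'·ΣR = 168 × 1.337 = 224.6 K
Heat flows outward, so T_out = T_in − ΔT = 253 − 224.6 = 28.4 °C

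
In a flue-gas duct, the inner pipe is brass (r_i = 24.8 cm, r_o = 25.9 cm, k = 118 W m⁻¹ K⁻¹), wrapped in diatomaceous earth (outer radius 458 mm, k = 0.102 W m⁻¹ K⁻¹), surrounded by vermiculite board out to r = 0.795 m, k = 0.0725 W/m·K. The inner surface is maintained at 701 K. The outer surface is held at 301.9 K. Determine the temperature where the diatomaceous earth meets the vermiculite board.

Series thermal resistances, inner to outer:
  R'_brass = ln(0.259/0.248)/(2πk) = 0.04340/(2π·118) = 5.854×10^-5 m·K/W
  R'_diatomaceous earth = ln(0.458/0.259)/(2πk) = 0.5700/(2π·0.102) = 0.8895 m·K/W
  R'_vermiculite board = ln(0.795/0.458)/(2πk) = 0.5515/(2π·0.0725) = 1.211 m·K/W
ΣR = 5.854×10^-5 + 0.8895 + 1.211 = 2.101 m·K/W
Q' = ΔT/ΣR = (701 K − 301.9 K)/2.101 = 190.0 W/m
From the inner boundary to the diatomaceous earth/vermiculite board interface, ΣR_partial = 0.8896 m·K/W.
T_interface = T_in − Q'·ΣR_partial = 701 K − (190.0)(0.8896) = 532 K

T = 532 K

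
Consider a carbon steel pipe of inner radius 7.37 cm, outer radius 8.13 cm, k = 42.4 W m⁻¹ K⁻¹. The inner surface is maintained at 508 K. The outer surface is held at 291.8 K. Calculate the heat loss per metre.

Q' = 2πk·ΔT/ln(r₂/r₁) = 2π × 42.4 × 216.2 / ln(0.0813/0.0737) = 5.87×10^5 W/m

Q' = 587 kW/m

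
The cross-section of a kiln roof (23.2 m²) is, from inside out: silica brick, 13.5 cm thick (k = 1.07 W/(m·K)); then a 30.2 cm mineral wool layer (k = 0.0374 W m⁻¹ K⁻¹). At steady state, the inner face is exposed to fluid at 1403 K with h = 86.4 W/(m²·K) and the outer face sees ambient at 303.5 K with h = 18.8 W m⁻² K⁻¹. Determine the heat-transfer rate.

Q = 3.09 kW

Series thermal resistances, inner to outer:
  R_conv,in = 1/(hA) = 1/(86.4·23.2) = 4.989×10^-4 K/W
  R_silica brick = L/(kA) = 0.135/(1.07·23.2) = 0.005438 K/W
  R_mineral wool = L/(kA) = 0.302/(0.0374·23.2) = 0.3481 K/W
  R_conv,out = 1/(hA) = 1/(18.8·23.2) = 0.002293 K/W
ΣR = 4.989×10^-4 + 0.005438 + 0.3481 + 0.002293 = 0.3563 K/W
Q = ΔT/ΣR = (1403 K − 303.5 K)/0.3563 = 3090 W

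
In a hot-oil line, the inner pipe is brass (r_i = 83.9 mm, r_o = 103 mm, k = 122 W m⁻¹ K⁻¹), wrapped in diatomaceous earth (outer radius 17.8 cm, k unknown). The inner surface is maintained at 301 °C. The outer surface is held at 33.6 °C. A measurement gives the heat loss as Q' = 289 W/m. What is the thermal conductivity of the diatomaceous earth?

ΣR = ΔT/Q' = |301 − 33.6|/289 = 0.9253 m·K/W
Known resistances:
  R'_brass = ln(0.103/0.0839)/(2πk) = 0.2051/(2π·122) = 2.676×10^-4 m·K/W
R_diatomaceous earth = ΣR − ΣR_known = 0.9253 − 2.676×10^-4 = 0.9250 m·K/W
ln(r₂/r₁)/(2πk) = 0.9250 ⇒ k = 0.5471/(2π·0.9250) = 0.0941 W/m·K

k = 0.0941 W/m·K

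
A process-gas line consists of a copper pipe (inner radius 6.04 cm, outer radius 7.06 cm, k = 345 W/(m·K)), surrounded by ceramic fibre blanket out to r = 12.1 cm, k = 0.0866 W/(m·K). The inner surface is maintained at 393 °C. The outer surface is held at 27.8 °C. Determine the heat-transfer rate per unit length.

Q' = 369 W/m

Treat each layer as a resistance in series:
  R'_copper = ln(0.0706/0.0604)/(2πk) = 0.1560/(2π·345) = 7.198×10^-5 m·K/W
  R'_ceramic fibre blanket = ln(0.121/0.0706)/(2πk) = 0.5388/(2π·0.0866) = 0.9901 m·K/W
ΣR = 7.198×10^-5 + 0.9901 = 0.9902 m·K/W
Q' = ΔT/ΣR = (393 °C − 27.8 °C)/0.9902 = 369 W/m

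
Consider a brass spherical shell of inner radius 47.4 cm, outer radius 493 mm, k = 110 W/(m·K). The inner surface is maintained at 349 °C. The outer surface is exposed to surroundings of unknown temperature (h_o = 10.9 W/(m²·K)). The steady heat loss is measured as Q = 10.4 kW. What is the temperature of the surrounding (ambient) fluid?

Sum the resistances:
  R_brass = (1/0.474 − 1/0.493)/(4πk) = 0.08131/(4π·110) = 5.882×10^-5 K/W
  R_conv,out = 1/(4πr²h) = 1/(4π·0.493²·10.9) = 0.03004 K/W
ΣR = 0.03010 K/W
ΔT = Q·ΣR = 10400 × 0.03010 = 313.0 K
Heat flows outward, so T_out = T_in − ΔT = 349 − 313.0 = 36.0 °C

T_out = 36.0 °C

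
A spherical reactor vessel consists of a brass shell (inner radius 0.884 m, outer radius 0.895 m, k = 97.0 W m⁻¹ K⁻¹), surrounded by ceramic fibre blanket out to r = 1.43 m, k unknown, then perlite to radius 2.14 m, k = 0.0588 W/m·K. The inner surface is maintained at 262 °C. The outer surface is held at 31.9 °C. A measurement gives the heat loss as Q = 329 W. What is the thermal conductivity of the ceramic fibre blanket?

ΣR = ΔT/Q = |262 − 31.9|/329 = 0.6994 K/W
Known resistances:
  R_brass = (1/0.884 − 1/0.895)/(4πk) = 0.01390/(4π·97.0) = 1.141×10^-5 K/W
  R_perlite = (1/1.43 − 1/2.14)/(4πk) = 0.2320/(4π·0.0588) = 0.3140 K/W
R_ceramic fibre blanket = ΣR − ΣR_known = 0.6994 − 0.3140 = 0.3854 K/W
(1/r₁−1/r₂)/(4πk) = 0.3854 ⇒ k = 0.4180/(4π·0.3854) = 0.0863 W/m·K

k = 0.0863 W/m·K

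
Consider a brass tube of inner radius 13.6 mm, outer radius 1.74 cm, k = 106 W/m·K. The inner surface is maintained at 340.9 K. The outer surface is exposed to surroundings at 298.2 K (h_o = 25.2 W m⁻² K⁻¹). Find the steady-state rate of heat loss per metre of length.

Q' = 118 W/m

Treat each layer as a resistance in series:
  R'_brass = ln(0.0174/0.0136)/(2πk) = 0.2464/(2π·106) = 3.700×10^-4 m·K/W
  R'_conv,out = 1/(2πr h) = 1/(2π·0.0174·25.2) = 0.3630 m·K/W
ΣR = 3.700×10^-4 + 0.3630 = 0.3634 m·K/W
Q' = ΔT/ΣR = (340.9 K − 298.2 K)/0.3634 = 118 W/m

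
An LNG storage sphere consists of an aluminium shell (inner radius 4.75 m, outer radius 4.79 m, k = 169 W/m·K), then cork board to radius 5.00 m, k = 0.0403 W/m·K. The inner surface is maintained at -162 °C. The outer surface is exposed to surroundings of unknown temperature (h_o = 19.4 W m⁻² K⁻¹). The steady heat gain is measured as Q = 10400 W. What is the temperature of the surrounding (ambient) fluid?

T_out = 19.8 °C

Sum the resistances:
  R_aluminium = (1/4.75 − 1/4.79)/(4πk) = 0.001758/(4π·169) = 8.278×10^-7 K/W
  R_cork board = (1/4.79 − 1/5.00)/(4πk) = 0.008768/(4π·0.0403) = 0.01731 K/W
  R_conv,out = 1/(4πr²h) = 1/(4π·5.00²·19.4) = 1.641×10^-4 K/W
ΣR = 0.01748 K/W
ΔT = Q·ΣR = 10400 × 0.01748 = 181.8 K
Heat flows inward, so T_out = T_in + ΔT = -162 + 181.8 = 19.8 °C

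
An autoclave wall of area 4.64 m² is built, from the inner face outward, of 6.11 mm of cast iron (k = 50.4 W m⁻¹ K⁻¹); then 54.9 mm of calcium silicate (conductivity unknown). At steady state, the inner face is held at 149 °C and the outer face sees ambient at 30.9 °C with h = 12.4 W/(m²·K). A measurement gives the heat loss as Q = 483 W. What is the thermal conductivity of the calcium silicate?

ΣR = ΔT/Q = |149 − 30.9|/483 = 0.2445 K/W
Known resistances:
  R_cast iron = L/(kA) = 0.00611/(50.4·4.64) = 2.613×10^-5 K/W
  R_conv,out = 1/(hA) = 1/(12.4·4.64) = 0.01738 K/W
R_calcium silicate = ΣR − ΣR_known = 0.2445 − 0.01741 = 0.2271 K/W
L/(kA) = 0.2271 ⇒ k = 0.0549/(0.2271·4.64) = 0.0521 W/m·K

k = 0.0521 W/m·K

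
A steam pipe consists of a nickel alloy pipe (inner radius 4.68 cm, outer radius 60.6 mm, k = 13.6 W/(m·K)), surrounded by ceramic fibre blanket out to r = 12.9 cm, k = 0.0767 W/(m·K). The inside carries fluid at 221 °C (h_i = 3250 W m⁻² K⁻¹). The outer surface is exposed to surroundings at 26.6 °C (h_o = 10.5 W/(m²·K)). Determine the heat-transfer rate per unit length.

Q' = 115 W/m

Treat each layer as a resistance in series:
  R'_conv,in = 1/(2πr h) = 1/(2π·0.0468·3250) = 0.001046 m·K/W
  R'_nickel alloy = ln(0.0606/0.0468)/(2πk) = 0.2584/(2π·13.6) = 0.003024 m·K/W
  R'_ceramic fibre blanket = ln(0.129/0.0606)/(2πk) = 0.7555/(2π·0.0767) = 1.568 m·K/W
  R'_conv,out = 1/(2πr h) = 1/(2π·0.129·10.5) = 0.1175 m·K/W
ΣR = 0.001046 + 0.003024 + 1.568 + 0.1175 = 1.690 m·K/W
Q' = ΔT/ΣR = (221 °C − 26.6 °C)/1.690 = 115 W/m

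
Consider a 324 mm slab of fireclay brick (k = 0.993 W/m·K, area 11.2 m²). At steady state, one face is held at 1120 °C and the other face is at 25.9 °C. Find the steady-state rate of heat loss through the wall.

Q = 37.6 kW

Q = kA·ΔT/L = 0.993 × 11.2 × |1120 °C − 25.9 °C| / 0.324 = 37600 W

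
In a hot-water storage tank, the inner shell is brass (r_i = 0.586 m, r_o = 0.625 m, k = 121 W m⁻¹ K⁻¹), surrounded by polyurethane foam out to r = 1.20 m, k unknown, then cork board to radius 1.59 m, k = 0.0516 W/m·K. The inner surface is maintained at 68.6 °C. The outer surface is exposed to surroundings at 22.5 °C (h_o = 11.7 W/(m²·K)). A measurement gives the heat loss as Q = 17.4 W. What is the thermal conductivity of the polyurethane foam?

ΣR = ΔT/Q = |68.6 − 22.5|/17.4 = 2.649 K/W
Known resistances:
  R_brass = (1/0.586 − 1/0.625)/(4πk) = 0.1065/(4π·121) = 7.003×10^-5 K/W
  R_cork board = (1/1.20 − 1/1.59)/(4πk) = 0.2044/(4π·0.0516) = 0.3152 K/W
  R_conv,out = 1/(4πr²h) = 1/(4π·1.59²·11.7) = 0.002690 K/W
R_polyurethane foam = ΣR − ΣR_known = 2.649 − 0.3180 = 2.331 K/W
(1/r₁−1/r₂)/(4πk) = 2.331 ⇒ k = 0.7667/(4π·2.331) = 0.0262 W/m·K

k = 0.0262 W/m·K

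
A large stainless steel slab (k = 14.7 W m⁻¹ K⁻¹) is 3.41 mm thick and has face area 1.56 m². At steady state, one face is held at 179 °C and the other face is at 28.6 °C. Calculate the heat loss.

Q = 1010 kW

Q = kA·ΔT/L = 14.7 × 1.56 × |179 °C − 28.6 °C| / 0.00341 = 1.01×10^6 W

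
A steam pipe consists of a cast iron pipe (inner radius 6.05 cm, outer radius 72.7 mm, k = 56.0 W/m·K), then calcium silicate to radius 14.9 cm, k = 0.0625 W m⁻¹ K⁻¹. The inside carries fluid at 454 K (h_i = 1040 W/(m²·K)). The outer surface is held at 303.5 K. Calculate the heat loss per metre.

Series thermal resistances, inner to outer:
  R'_conv,in = 1/(2πr h) = 1/(2π·0.0605·1040) = 0.002529 m·K/W
  R'_cast iron = ln(0.0727/0.0605)/(2πk) = 0.1837/(2π·56.0) = 5.221×10^-4 m·K/W
  R'_calcium silicate = ln(0.149/0.0727)/(2πk) = 0.7176/(2π·0.0625) = 1.827 m·K/W
ΣR = 0.002529 + 5.221×10^-4 + 1.827 = 1.830 m·K/W
Q' = ΔT/ΣR = (454 K − 303.5 K)/1.830 = 82.2 W/m

Q' = 82.2 W/m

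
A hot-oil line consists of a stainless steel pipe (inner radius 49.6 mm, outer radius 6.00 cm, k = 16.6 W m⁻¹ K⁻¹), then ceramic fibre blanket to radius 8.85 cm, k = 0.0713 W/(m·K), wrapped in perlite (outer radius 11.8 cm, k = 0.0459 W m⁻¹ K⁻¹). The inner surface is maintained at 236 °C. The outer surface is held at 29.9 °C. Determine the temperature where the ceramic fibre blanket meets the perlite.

Treat each layer as a resistance in series:
  R'_stainless steel = ln(0.0600/0.0496)/(2πk) = 0.1904/(2π·16.6) = 0.001825 m·K/W
  R'_ceramic fibre blanket = ln(0.0885/0.0600)/(2πk) = 0.3887/(2π·0.0713) = 0.8676 m·K/W
  R'_perlite = ln(0.118/0.0885)/(2πk) = 0.2877/(2π·0.0459) = 0.9975 m·K/W
ΣR = 0.001825 + 0.8676 + 0.9975 = 1.867 m·K/W
Q' = ΔT/ΣR = (236 °C − 29.9 °C)/1.867 = 110.4 W/m
From the inner boundary to the ceramic fibre blanket/perlite interface, ΣR_partial = 0.8694 m·K/W.
T_interface = T_in − Q'·ΣR_partial = 236 °C − (110.4)(0.8694) = 140 °C

T = 140 °C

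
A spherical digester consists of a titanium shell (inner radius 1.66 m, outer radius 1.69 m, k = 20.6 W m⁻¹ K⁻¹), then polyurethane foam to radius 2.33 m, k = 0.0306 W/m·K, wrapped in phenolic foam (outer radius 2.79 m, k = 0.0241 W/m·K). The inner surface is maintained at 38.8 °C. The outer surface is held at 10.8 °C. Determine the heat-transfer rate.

Q = 42.7 W

Series thermal resistances, inner to outer:
  R_titanium = (1/1.66 − 1/1.69)/(4πk) = 0.01069/(4π·20.6) = 4.131×10^-5 K/W
  R_polyurethane foam = (1/1.69 − 1/2.33)/(4πk) = 0.1625/(4π·0.0306) = 0.4227 K/W
  R_phenolic foam = (1/2.33 − 1/2.79)/(4πk) = 0.07076/(4π·0.0241) = 0.2337 K/W
ΣR = 4.131×10^-5 + 0.4227 + 0.2337 = 0.6564 K/W
Q = ΔT/ΣR = (38.8 °C − 10.8 °C)/0.6564 = 42.7 W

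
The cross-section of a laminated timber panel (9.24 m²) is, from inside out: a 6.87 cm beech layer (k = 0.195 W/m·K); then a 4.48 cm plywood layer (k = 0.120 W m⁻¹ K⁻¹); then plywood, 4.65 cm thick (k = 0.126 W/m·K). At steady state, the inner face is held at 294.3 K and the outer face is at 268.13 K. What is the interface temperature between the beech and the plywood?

T = 285.9 K

Series thermal resistances, inner to outer:
  R_beech = L/(kA) = 0.0687/(0.195·9.24) = 0.03813 K/W
  R_plywood = L/(kA) = 0.0448/(0.120·9.24) = 0.04040 K/W
  R_plywood = L/(kA) = 0.0465/(0.126·9.24) = 0.03994 K/W
ΣR = 0.03813 + 0.04040 + 0.03994 = 0.1185 K/W
Q = ΔT/ΣR = (294.3 K − 268.13 K)/0.1185 = 220.8 W
From the inner boundary to the beech/plywood interface, ΣR_partial = 0.03813 K/W.
T_interface = T_in − Q·ΣR_partial = 294.3 K − (220.8)(0.03813) = 285.9 K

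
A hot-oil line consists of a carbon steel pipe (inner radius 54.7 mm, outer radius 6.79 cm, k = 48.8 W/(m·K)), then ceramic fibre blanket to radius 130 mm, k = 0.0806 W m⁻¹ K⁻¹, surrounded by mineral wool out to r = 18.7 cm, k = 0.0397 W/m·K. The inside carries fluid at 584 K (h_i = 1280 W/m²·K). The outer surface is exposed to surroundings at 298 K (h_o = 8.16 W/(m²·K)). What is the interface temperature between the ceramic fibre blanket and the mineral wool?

T = 455 K

Series thermal resistances, inner to outer:
  R'_conv,in = 1/(2πr h) = 1/(2π·0.0547·1280) = 0.002273 m·K/W
  R'_carbon steel = ln(0.0679/0.0547)/(2πk) = 0.2162/(2π·48.8) = 7.050×10^-4 m·K/W
  R'_ceramic fibre blanket = ln(0.130/0.0679)/(2πk) = 0.6495/(2π·0.0806) = 1.283 m·K/W
  R'_mineral wool = ln(0.187/0.130)/(2πk) = 0.3636/(2π·0.0397) = 1.458 m·K/W
  R'_conv,out = 1/(2πr h) = 1/(2π·0.187·8.16) = 0.1043 m·K/W
ΣR = 0.002273 + 7.050×10^-4 + 1.283 + 1.458 + 0.1043 = 2.848 m·K/W
Q' = ΔT/ΣR = (584 K − 298 K)/2.848 = 100.4 W/m
From the inner boundary to the ceramic fibre blanket/mineral wool interface, ΣR_partial = 1.286 m·K/W.
T_interface = T_in − Q'·ΣR_partial = 584 K − (100.4)(1.286) = 455 K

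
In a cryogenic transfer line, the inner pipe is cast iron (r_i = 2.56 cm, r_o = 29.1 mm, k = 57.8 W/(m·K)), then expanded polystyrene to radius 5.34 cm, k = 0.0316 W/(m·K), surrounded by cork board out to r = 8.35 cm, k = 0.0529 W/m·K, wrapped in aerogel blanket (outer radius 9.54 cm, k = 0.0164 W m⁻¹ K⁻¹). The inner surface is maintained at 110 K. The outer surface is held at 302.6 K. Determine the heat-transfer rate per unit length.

Resistance network (inner→outer):
  R'_cast iron = ln(0.0291/0.0256)/(2πk) = 0.1281/(2π·57.8) = 3.529×10^-4 m·K/W
  R'_expanded polystyrene = ln(0.0534/0.0291)/(2πk) = 0.6071/(2π·0.0316) = 3.058 m·K/W
  R'_cork board = ln(0.0835/0.0534)/(2πk) = 0.4470/(2π·0.0529) = 1.345 m·K/W
  R'_aerogel blanket = ln(0.0954/0.0835)/(2πk) = 0.1332/(2π·0.0164) = 1.293 m·K/W
ΣR = 3.529×10^-4 + 3.058 + 1.345 + 1.293 = 5.696 m·K/W
Q' = ΔT/ΣR = (110 K − 302.6 K)/5.696 = -33.8 W/m
(Negative Q' ⇒ heat flows inward; heat gain = 33.8 W/m.)

Q' = 33.8 W/m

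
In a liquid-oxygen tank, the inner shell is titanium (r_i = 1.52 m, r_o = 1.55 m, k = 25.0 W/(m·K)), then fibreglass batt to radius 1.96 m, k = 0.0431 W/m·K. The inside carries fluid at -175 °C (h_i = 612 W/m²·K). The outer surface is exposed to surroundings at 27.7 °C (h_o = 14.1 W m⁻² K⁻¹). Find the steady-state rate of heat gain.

Q = 808 W

Resistance network (inner→outer):
  R_conv,in = 1/(4πr²h) = 1/(4π·1.52²·612) = 5.628×10^-5 K/W
  R_titanium = (1/1.52 − 1/1.55)/(4πk) = 0.01273/(4π·25.0) = 4.053×10^-5 K/W
  R_fibreglass batt = (1/1.55 − 1/1.96)/(4πk) = 0.1350/(4π·0.0431) = 0.2492 K/W
  R_conv,out = 1/(4πr²h) = 1/(4π·1.96²·14.1) = 0.001469 K/W
ΣR = 5.628×10^-5 + 4.053×10^-5 + 0.2492 + 0.001469 = 0.2508 K/W
Q = ΔT/ΣR = (-175 °C − 27.7 °C)/0.2508 = -808 W
(Negative Q ⇒ heat flows inward; heat gain = 808 W.)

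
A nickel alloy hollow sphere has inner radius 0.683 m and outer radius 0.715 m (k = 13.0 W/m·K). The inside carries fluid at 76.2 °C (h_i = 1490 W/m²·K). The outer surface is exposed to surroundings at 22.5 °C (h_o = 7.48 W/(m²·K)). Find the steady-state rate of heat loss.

Resistance network (inner→outer):
  R_conv,in = 1/(4πr²h) = 1/(4π·0.683²·1490) = 1.145×10^-4 K/W
  R_nickel alloy = (1/0.683 − 1/0.715)/(4πk) = 0.06553/(4π·13.0) = 4.011×10^-4 K/W
  R_conv,out = 1/(4πr²h) = 1/(4π·0.715²·7.48) = 0.02081 K/W
ΣR = 1.145×10^-4 + 4.011×10^-4 + 0.02081 = 0.02133 K/W
Q = ΔT/ΣR = (76.2 °C − 22.5 °C)/0.02133 = 2520 W

Q = 2520 W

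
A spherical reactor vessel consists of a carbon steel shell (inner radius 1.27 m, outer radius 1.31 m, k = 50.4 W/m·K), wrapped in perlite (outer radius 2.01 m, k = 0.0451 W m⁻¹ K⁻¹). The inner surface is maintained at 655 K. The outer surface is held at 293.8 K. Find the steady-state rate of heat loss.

Q = 770 W

Resistance network (inner→outer):
  R_carbon steel = (1/1.27 − 1/1.31)/(4πk) = 0.02404/(4π·50.4) = 3.796×10^-5 K/W
  R_perlite = (1/1.31 − 1/2.01)/(4πk) = 0.2658/(4π·0.0451) = 0.4691 K/W
ΣR = 3.796×10^-5 + 0.4691 = 0.4691 K/W
Q = ΔT/ΣR = (655 K − 293.8 K)/0.4691 = 770 W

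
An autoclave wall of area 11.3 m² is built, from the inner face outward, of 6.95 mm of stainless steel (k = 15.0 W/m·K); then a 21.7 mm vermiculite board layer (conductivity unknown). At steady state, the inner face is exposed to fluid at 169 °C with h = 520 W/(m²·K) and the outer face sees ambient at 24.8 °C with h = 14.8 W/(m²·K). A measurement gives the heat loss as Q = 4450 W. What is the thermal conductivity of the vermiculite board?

ΣR = ΔT/Q = |169 − 24.8|/4450 = 0.03240 K/W
Known resistances:
  R_conv,in = 1/(hA) = 1/(520·11.3) = 1.702×10^-4 K/W
  R_stainless steel = L/(kA) = 0.00695/(15.0·11.3) = 4.100×10^-5 K/W
  R_conv,out = 1/(hA) = 1/(14.8·11.3) = 0.005979 K/W
R_vermiculite board = ΣR − ΣR_known = 0.03240 − 0.006190 = 0.02621 K/W
L/(kA) = 0.02621 ⇒ k = 0.0217/(0.02621·11.3) = 0.0733 W/m·K

k = 0.0733 W/m·K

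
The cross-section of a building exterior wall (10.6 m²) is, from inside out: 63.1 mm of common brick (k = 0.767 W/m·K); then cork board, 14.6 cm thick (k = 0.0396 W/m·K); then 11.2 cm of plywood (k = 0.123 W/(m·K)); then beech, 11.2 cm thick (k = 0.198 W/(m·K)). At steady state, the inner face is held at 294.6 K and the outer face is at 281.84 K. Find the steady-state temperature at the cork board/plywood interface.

Resistance network (inner→outer):
  R_common brick = L/(kA) = 0.0631/(0.767·10.6) = 0.007761 K/W
  R_cork board = L/(kA) = 0.146/(0.0396·10.6) = 0.3478 K/W
  R_plywood = L/(kA) = 0.112/(0.123·10.6) = 0.08590 K/W
  R_beech = L/(kA) = 0.112/(0.198·10.6) = 0.05336 K/W
ΣR = 0.007761 + 0.3478 + 0.08590 + 0.05336 = 0.4948 K/W
Q = ΔT/ΣR = (294.6 K − 281.84 K)/0.4948 = 25.79 W
From the inner boundary to the cork board/plywood interface, ΣR_partial = 0.3556 K/W.
T_interface = T_in − Q·ΣR_partial = 294.6 K − (25.79)(0.3556) = 285.4 K

T = 285.4 K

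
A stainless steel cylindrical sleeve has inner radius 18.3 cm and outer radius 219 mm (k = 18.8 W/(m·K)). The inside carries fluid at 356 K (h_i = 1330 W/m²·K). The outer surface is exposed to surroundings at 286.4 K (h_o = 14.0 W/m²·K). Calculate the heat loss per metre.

Q' = 1290 W/m

Series thermal resistances, inner to outer:
  R'_conv,in = 1/(2πr h) = 1/(2π·0.183·1330) = 6.539×10^-4 m·K/W
  R'_stainless steel = ln(0.219/0.183)/(2πk) = 0.1796/(2π·18.8) = 0.001520 m·K/W
  R'_conv,out = 1/(2πr h) = 1/(2π·0.219·14.0) = 0.05191 m·K/W
ΣR = 6.539×10^-4 + 0.001520 + 0.05191 = 0.05408 m·K/W
Q' = ΔT/ΣR = (356 K − 286.4 K)/0.05408 = 1290 W/m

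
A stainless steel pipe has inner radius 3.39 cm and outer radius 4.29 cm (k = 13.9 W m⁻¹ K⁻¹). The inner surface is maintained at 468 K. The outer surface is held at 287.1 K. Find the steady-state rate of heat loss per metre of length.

Q' = 67100 W/m

Q' = 2πk·ΔT/ln(r₂/r₁) = 2π × 13.9 × 180.9 / ln(0.0429/0.0339) = 67100 W/m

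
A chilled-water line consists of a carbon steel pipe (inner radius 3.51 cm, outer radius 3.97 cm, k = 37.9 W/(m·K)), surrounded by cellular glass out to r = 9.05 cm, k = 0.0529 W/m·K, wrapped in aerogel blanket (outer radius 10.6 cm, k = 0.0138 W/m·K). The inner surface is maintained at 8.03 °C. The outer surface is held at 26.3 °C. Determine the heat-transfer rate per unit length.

Q' = 4.25 W/m

Treat each layer as a resistance in series:
  R'_carbon steel = ln(0.0397/0.0351)/(2πk) = 0.1232/(2π·37.9) = 5.171×10^-4 m·K/W
  R'_cellular glass = ln(0.0905/0.0397)/(2πk) = 0.8240/(2π·0.0529) = 2.479 m·K/W
  R'_aerogel blanket = ln(0.106/0.0905)/(2πk) = 0.1581/(2π·0.0138) = 1.823 m·K/W
ΣR = 5.171×10^-4 + 2.479 + 1.823 = 4.303 m·K/W
Q' = ΔT/ΣR = (8.03 °C − 26.3 °C)/4.303 = -4.25 W/m
(Negative Q' ⇒ heat flows inward; heat gain = 4.25 W/m.)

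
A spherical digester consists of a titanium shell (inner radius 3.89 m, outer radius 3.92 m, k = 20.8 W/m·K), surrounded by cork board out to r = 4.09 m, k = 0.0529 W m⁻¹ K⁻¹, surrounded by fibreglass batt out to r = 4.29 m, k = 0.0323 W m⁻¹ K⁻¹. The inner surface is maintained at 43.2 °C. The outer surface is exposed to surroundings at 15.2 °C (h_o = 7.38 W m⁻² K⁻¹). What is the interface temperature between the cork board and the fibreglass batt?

T = 33.2 °C

Resistance network (inner→outer):
  R_titanium = (1/3.89 − 1/3.92)/(4πk) = 0.001967/(4π·20.8) = 7.527×10^-6 K/W
  R_cork board = (1/3.92 − 1/4.09)/(4πk) = 0.01060/(4π·0.0529) = 0.01595 K/W
  R_fibreglass batt = (1/4.09 − 1/4.29)/(4πk) = 0.01140/(4π·0.0323) = 0.02808 K/W
  R_conv,out = 1/(4πr²h) = 1/(4π·4.29²·7.38) = 5.859×10^-4 K/W
ΣR = 7.527×10^-6 + 0.01595 + 0.02808 + 5.859×10^-4 = 0.04462 K/W
Q = ΔT/ΣR = (43.2 °C − 15.2 °C)/0.04462 = 627.5 W
From the inner boundary to the cork board/fibreglass batt interface, ΣR_partial = 0.01596 K/W.
T_interface = T_in − Q·ΣR_partial = 43.2 °C − (627.5)(0.01596) = 33.2 °C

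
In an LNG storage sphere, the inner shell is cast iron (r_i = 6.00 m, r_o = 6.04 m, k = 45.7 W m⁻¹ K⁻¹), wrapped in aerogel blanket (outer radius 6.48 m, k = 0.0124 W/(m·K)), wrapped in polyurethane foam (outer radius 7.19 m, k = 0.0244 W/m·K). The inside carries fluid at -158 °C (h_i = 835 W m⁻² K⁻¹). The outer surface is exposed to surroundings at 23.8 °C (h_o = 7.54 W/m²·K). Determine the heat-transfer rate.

Q = 1490 W

Treat each layer as a resistance in series:
  R_conv,in = 1/(4πr²h) = 1/(4π·6.00²·835) = 2.647×10^-6 K/W
  R_cast iron = (1/6.00 − 1/6.04)/(4πk) = 0.001104/(4π·45.7) = 1.922×10^-6 K/W
  R_aerogel blanket = (1/6.04 − 1/6.48)/(4πk) = 0.01124/(4π·0.0124) = 0.07215 K/W
  R_polyurethane foam = (1/6.48 − 1/7.19)/(4πk) = 0.01524/(4π·0.0244) = 0.04970 K/W
  R_conv,out = 1/(4πr²h) = 1/(4π·7.19²·7.54) = 2.042×10^-4 K/W
ΣR = 2.647×10^-6 + 1.922×10^-6 + 0.07215 + 0.04970 + 2.042×10^-4 = 0.1221 K/W
Q = ΔT/ΣR = (-158 °C − 23.8 °C)/0.1221 = -1490 W
(Negative Q ⇒ heat flows inward; heat gain = 1490 W.)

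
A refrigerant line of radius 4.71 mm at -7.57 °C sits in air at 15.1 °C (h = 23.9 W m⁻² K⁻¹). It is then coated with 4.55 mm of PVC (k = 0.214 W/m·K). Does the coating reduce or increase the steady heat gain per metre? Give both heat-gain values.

Critical radius for a cylinder: r_cr = k/h = 0.00895 m = 0.895 cm.
Outer radius after coating: r₂ = 0.00471 + 0.00455 = 0.00926 m.
r₁ < r_cr < r₂: heat gain rises to a maximum at r_cr then falls. Whether the coating helps depends on whether Q(r₂) has dropped back below Q(r₁).
Bare: R = 1/(2πr₁h) = 1.414 m·K/W; Q = 22.67/1.414 = 16.0 W/m.
Coated: R = R_cond + R_conv = 1.222 m·K/W; Q = 22.67/1.222 = 18.6 W/m.

increases: 16.0 → 18.6 W/m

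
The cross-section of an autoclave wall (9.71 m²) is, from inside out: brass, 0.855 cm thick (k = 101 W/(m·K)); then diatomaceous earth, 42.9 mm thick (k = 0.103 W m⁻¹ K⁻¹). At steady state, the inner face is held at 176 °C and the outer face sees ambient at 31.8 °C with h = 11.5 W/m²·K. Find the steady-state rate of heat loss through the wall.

Q = 2.78 kW

Series thermal resistances, inner to outer:
  R_brass = L/(kA) = 0.00855/(101·9.71) = 8.718×10^-6 K/W
  R_diatomaceous earth = L/(kA) = 0.0429/(0.103·9.71) = 0.04289 K/W
  R_conv,out = 1/(hA) = 1/(11.5·9.71) = 0.008955 K/W
ΣR = 8.718×10^-6 + 0.04289 + 0.008955 = 0.05185 K/W
Q = ΔT/ΣR = (176 °C − 31.8 °C)/0.05185 = 2780 W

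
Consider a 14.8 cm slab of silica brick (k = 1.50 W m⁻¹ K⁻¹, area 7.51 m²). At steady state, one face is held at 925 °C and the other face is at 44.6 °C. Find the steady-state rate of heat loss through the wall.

Q = 67000 W

Q = kA·ΔT/L = 1.50 × 7.51 × |925 °C − 44.6 °C| / 0.148 = 67000 W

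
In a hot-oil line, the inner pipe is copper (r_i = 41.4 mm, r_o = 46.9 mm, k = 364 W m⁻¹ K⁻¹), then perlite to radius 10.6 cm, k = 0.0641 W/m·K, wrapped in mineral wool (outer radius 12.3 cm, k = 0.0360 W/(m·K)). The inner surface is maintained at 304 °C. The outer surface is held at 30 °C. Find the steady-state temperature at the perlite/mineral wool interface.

Treat each layer as a resistance in series:
  R'_copper = ln(0.0469/0.0414)/(2πk) = 0.1247/(2π·364) = 5.454×10^-5 m·K/W
  R'_perlite = ln(0.106/0.0469)/(2πk) = 0.8154/(2π·0.0641) = 2.025 m·K/W
  R'_mineral wool = ln(0.123/0.106)/(2πk) = 0.1487/(2π·0.0360) = 0.6576 m·K/W
ΣR = 5.454×10^-5 + 2.025 + 0.6576 = 2.683 m·K/W
Q' = ΔT/ΣR = (304 °C − 30 °C)/2.683 = 102.1 W/m
From the inner boundary to the perlite/mineral wool interface, ΣR_partial = 2.025 m·K/W.
T_interface = T_in − Q'·ΣR_partial = 304 °C − (102.1)(2.025) = 97.2 °C

T = 97.2 °C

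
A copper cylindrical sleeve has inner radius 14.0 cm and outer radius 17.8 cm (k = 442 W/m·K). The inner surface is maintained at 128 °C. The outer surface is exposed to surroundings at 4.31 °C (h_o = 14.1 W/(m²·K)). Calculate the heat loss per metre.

Q' = 1950 W/m

Resistance network (inner→outer):
  R'_copper = ln(0.178/0.140)/(2πk) = 0.2401/(2π·442) = 8.647×10^-5 m·K/W
  R'_conv,out = 1/(2πr h) = 1/(2π·0.178·14.1) = 0.06341 m·K/W
ΣR = 8.647×10^-5 + 0.06341 = 0.06350 m·K/W
Q' = ΔT/ΣR = (128 °C − 4.31 °C)/0.06350 = 1950 W/m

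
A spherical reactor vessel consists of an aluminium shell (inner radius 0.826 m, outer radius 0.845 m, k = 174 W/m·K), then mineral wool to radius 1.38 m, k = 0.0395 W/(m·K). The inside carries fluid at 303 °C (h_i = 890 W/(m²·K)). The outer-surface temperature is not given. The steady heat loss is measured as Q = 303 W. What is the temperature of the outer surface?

T_out = 22.9 °C

Sum the resistances:
  R_conv,in = 1/(4πr²h) = 1/(4π·0.826²·890) = 1.311×10^-4 K/W
  R_aluminium = (1/0.826 − 1/0.845)/(4πk) = 0.02722/(4π·174) = 1.245×10^-5 K/W
  R_mineral wool = (1/0.845 − 1/1.38)/(4πk) = 0.4588/(4π·0.0395) = 0.9243 K/W
ΣR = 0.9244 K/W
ΔT = Q·ΣR = 303 × 0.9244 = 280.1 K
Heat flows outward, so T_out = T_in − ΔT = 303 − 280.1 = 22.9 °C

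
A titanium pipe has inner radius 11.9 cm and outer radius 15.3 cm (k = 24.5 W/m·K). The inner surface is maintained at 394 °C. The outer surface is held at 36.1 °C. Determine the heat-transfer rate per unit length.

Q' = 2.19×10^5 W/m

Q' = 2πk·ΔT/ln(r₂/r₁) = 2π × 24.5 × 357.9 / ln(0.153/0.119) = 2.19×10^5 W/m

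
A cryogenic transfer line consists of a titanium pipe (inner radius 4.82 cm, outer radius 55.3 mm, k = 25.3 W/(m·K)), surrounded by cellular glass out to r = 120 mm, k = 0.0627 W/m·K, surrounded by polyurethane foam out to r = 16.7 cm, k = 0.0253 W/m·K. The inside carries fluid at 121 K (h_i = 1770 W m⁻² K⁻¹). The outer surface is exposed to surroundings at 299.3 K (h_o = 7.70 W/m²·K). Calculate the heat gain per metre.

Resistance network (inner→outer):
  R'_conv,in = 1/(2πr h) = 1/(2π·0.0482·1770) = 0.001866 m·K/W
  R'_titanium = ln(0.0553/0.0482)/(2πk) = 0.1374/(2π·25.3) = 8.644×10^-4 m·K/W
  R'_cellular glass = ln(0.120/0.0553)/(2πk) = 0.7747/(2π·0.0627) = 1.967 m·K/W
  R'_polyurethane foam = ln(0.167/0.120)/(2πk) = 0.3305/(2π·0.0253) = 2.079 m·K/W
  R'_conv,out = 1/(2πr h) = 1/(2π·0.167·7.70) = 0.1238 m·K/W
ΣR = 0.001866 + 8.644×10^-4 + 1.967 + 2.079 + 0.1238 = 4.173 m·K/W
Q' = ΔT/ΣR = (121 K − 299.3 K)/4.173 = -42.7 W/m
(Negative Q' ⇒ heat flows inward; heat gain = 42.7 W/m.)

Q' = 42.7 W/m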